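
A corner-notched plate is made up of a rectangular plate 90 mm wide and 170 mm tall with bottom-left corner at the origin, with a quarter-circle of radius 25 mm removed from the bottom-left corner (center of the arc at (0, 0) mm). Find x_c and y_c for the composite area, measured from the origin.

x_c = 46.14 mm, y_c = 87.47 mm

plate: A = 90 × 170 = 15300.00, centroid at (45.00, 85.00).
removed quarter-circle: A = −¼π·25² = -490.87, centroid at (10.61, 10.61).
ΣA = 14809.13 mm², ΣAx_c = 683291.67 mm³, ΣAy_c = 1295291.67 mm³.
x_c = 683291.67/14809.13 = 46.14 mm; y_c = 1295291.67/14809.13 = 87.47 mm.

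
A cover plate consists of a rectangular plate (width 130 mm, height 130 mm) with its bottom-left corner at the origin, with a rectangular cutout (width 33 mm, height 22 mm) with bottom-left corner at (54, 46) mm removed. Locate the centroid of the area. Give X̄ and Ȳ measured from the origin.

X̄ = 64.75 mm, Ȳ = 65.36 mm

Part | A | x̄ᵢ | ȳᵢ | A·x̄ᵢ | A·ȳᵢ
plate | 16900.00 | 65.00 | 65.00 | 1098500.00 | 1098500.00
hole | -726.00 | 70.50 | 57.00 | -51183.00 | -41382.00
Σ | 16174.00 |  |  | 1047317.00 | 1057118.00
X̄ = 1047317.00 / 16174.00 = 64.75 mm
Ȳ = 1057118.00 / 16174.00 = 65.36 mm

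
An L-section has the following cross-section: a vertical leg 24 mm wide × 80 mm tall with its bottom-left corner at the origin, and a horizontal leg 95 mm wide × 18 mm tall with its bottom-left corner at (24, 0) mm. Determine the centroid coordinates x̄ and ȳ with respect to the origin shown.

vertical leg: A = 24 × 80 = 1920.00, centroid at (12.00, 40.00).
horizontal leg: A = 95 × 18 = 1710.00, centroid at (71.50, 9.00).
ΣA = 3630.00 mm², ΣAx̄ = 145305.00 mm³, ΣAȳ = 92190.00 mm³.
x̄ = 145305.00/3630.00 = 40.03 mm; ȳ = 92190.00/3630.00 = 25.40 mm.

x̄ = 40.03 mm, ȳ = 25.40 mm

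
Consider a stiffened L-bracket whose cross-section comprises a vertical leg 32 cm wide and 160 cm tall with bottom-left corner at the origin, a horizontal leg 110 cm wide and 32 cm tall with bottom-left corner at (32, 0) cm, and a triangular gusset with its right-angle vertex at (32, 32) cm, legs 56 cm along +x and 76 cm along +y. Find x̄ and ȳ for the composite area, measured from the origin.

x̄ = 46.06 cm, ȳ = 54.60 cm

vertical leg: A = 32 × 160 = 5120.00, centroid at (16.00, 80.00).
horizontal leg: A = 110 × 32 = 3520.00, centroid at (87.00, 16.00).
gusset: A = ½·56·76 = 2128.00, centroid at (50.67, 57.33).
ΣA = 10768.00 cm²
ΣAx̄ = (5120.00)(16.00) + (3520.00)(87.00) + (2128.00)(50.67) = 495978.67 cm³
ΣAȳ = (5120.00)(80.00) + (3520.00)(16.00) + (2128.00)(57.33) = 587925.33 cm³
x̄ = 495978.67 / 10768.00 = 46.06 cm
ȳ = 587925.33 / 10768.00 = 54.60 cm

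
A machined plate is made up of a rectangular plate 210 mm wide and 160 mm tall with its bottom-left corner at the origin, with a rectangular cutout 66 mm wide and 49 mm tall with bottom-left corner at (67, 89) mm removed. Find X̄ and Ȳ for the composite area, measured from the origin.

plate: A = 210 × 160 = 33600.00, centroid at (105.00, 80.00).
hole: A = −(66 × 49) = -3234.00, centroid at (100.00, 113.50).
ΣA = 30366.00 mm²
ΣAX̄ = (33600.00)(105.00) + (-3234.00)(100.00) = 3204600.00 mm³
ΣAȲ = (33600.00)(80.00) + (-3234.00)(113.50) = 2320941.00 mm³
X̄ = 3204600.00 / 30366.00 = 105.53 mm
Ȳ = 2320941.00 / 30366.00 = 76.43 mm

X̄ = 105.53 mm, Ȳ = 76.43 mm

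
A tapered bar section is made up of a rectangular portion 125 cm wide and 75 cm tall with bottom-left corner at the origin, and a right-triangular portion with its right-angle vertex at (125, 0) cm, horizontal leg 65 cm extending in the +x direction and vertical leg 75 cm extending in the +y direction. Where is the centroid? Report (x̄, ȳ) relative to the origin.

rectangular portion: A = 125 × 75 = 9375.00, centroid at (62.50, 37.50).
triangular portion: A = ½·65·75 = 2437.50, centroid at (146.67, 25.00).
ΣA = 11812.50 cm², ΣAx̄ = 943437.50 cm³, ΣAȳ = 412500.00 cm³.
x̄ = 943437.50/11812.50 = 79.87 cm; ȳ = 412500.00/11812.50 = 34.92 cm.

x̄ = 79.87 cm, ȳ = 34.92 cm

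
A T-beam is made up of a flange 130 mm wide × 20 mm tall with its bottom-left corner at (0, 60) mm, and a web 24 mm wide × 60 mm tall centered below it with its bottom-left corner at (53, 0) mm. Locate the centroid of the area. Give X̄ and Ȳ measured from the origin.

X̄ = 65.00 mm, Ȳ = 55.74 mm

Part | A | x̄ᵢ | ȳᵢ | A·x̄ᵢ | A·ȳᵢ
web | 1440.00 | 65.00 | 30.00 | 93600.00 | 43200.00
flange | 2600.00 | 65.00 | 70.00 | 169000.00 | 182000.00
Σ | 4040.00 |  |  | 262600.00 | 225200.00
X̄ = 262600.00 / 4040.00 = 65.00 mm
Ȳ = 225200.00 / 4040.00 = 55.74 mm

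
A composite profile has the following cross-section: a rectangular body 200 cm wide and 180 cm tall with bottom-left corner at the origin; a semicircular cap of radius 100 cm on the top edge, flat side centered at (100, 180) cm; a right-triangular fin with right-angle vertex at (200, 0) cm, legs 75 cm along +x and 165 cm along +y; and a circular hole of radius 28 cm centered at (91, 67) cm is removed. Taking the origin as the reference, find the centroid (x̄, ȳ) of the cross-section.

x̄ = 114.35 cm, ȳ = 124.65 cm

rectangular body: A = 200 × 180 = 36000.00, centroid at (100.00, 90.00).
semicircular top: A = ½π·100² = 15707.96, centroid at (100.00, 222.44).
triangular fin: A = ½·75·165 = 6187.50, centroid at (225.00, 55.00).
hole: A = −π·28² = -2463.01, centroid at (91.00, 67.00).
ΣA = 55432.45 cm², ΣAx̄ = 6338850.04 cm³, ΣAȳ = 6909390.98 cm³.
x̄ = 6338850.04/55432.45 = 114.35 cm; ȳ = 6909390.98/55432.45 = 124.65 cm.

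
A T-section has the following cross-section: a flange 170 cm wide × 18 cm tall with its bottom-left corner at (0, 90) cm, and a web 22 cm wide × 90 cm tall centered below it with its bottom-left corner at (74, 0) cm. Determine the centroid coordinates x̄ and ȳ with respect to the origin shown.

x̄ = 85.00 cm, ȳ = 77.79 cm

Part | A | x̄ᵢ | ȳᵢ | A·x̄ᵢ | A·ȳᵢ
web | 1980.00 | 85.00 | 45.00 | 168300.00 | 89100.00
flange | 3060.00 | 85.00 | 99.00 | 260100.00 | 302940.00
Σ | 5040.00 |  |  | 428400.00 | 392040.00
x̄ = 428400.00 / 5040.00 = 85.00 cm
ȳ = 392040.00 / 5040.00 = 77.79 cm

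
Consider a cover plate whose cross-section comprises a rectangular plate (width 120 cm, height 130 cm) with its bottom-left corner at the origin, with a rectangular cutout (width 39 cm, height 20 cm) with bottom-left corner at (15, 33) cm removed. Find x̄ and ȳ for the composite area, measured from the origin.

x̄ = 61.34 cm, ȳ = 66.16 cm

plate: A = 120 × 130 = 15600.00, centroid at (60.00, 65.00).
hole: A = −(39 × 20) = -780.00, centroid at (34.50, 43.00).
ΣA = 14820.00 cm²
ΣAx̄ = (15600.00)(60.00) + (-780.00)(34.50) = 909090.00 cm³
ΣAȳ = (15600.00)(65.00) + (-780.00)(43.00) = 980460.00 cm³
x̄ = 909090.00 / 14820.00 = 61.34 cm
ȳ = 980460.00 / 14820.00 = 66.16 cm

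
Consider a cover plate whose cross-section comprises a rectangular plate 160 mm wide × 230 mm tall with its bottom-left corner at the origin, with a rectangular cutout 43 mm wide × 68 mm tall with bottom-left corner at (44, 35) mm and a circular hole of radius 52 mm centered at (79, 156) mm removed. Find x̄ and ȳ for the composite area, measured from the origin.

plate: A = 160 × 230 = 36800.00, centroid at (80.00, 115.00).
hole 1: A = −(43 × 68) = -2924.00, centroid at (65.50, 69.00).
hole 2: A = −π·52² = -8494.87, centroid at (79.00, 156.00).
ΣA = 25381.13 mm²
ΣAx̄ = (36800.00)(80.00) + (-2924.00)(65.50) + (-8494.87)(79.00) = 2081383.54 mm³
ΣAȳ = (36800.00)(115.00) + (-2924.00)(69.00) + (-8494.87)(156.00) = 2705044.82 mm³
x̄ = 2081383.54 / 25381.13 = 82.01 mm
ȳ = 2705044.82 / 25381.13 = 106.58 mm

x̄ = 82.01 mm, ȳ = 106.58 mm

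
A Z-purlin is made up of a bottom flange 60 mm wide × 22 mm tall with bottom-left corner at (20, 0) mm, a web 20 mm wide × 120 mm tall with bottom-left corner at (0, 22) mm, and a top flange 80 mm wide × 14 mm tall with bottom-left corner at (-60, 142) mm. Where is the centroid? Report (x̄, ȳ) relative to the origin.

x̄ = 13.97 mm, ȳ = 78.14 mm

bottom flange: A = 60 × 22 = 1320.00, centroid at (50.00, 11.00).
web: A = 20 × 120 = 2400.00, centroid at (10.00, 82.00).
top flange: A = 80 × 14 = 1120.00, centroid at (-20.00, 149.00).
ΣA = 4840.00 mm², ΣAx̄ = 67600.00 mm³, ΣAȳ = 378200.00 mm³.
x̄ = 67600.00/4840.00 = 13.97 mm; ȳ = 378200.00/4840.00 = 78.14 mm.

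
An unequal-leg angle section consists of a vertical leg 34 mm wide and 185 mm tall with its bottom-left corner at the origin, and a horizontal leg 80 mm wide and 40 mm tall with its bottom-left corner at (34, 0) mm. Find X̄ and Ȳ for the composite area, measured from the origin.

X̄ = 36.22 mm, Ȳ = 68.05 mm

vertical leg: A = 34 × 185 = 6290.00, centroid at (17.00, 92.50).
horizontal leg: A = 80 × 40 = 3200.00, centroid at (74.00, 20.00).
ΣA = 9490.00 mm²
ΣAX̄ = (6290.00)(17.00) + (3200.00)(74.00) = 343730.00 mm³
ΣAȲ = (6290.00)(92.50) + (3200.00)(20.00) = 645825.00 mm³
X̄ = 343730.00 / 9490.00 = 36.22 mm
Ȳ = 645825.00 / 9490.00 = 68.05 mm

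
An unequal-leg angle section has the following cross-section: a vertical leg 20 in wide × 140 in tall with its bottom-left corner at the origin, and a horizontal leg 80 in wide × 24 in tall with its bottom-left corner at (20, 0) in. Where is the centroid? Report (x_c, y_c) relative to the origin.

Part | A | x̄ᵢ | ȳᵢ | A·x̄ᵢ | A·ȳᵢ
vertical leg | 2800.00 | 10.00 | 70.00 | 28000.00 | 196000.00
horizontal leg | 1920.00 | 60.00 | 12.00 | 115200.00 | 23040.00
Σ | 4720.00 |  |  | 143200.00 | 219040.00
x_c = 143200.00 / 4720.00 = 30.34 in
y_c = 219040.00 / 4720.00 = 46.41 in

x_c = 30.34 in, y_c = 46.41 in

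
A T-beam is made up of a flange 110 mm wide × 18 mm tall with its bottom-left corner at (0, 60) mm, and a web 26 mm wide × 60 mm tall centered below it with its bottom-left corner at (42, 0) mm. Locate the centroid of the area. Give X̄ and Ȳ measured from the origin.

web: A = 26 × 60 = 1560.00, centroid at (55.00, 30.00).
flange: A = 110 × 18 = 1980.00, centroid at (55.00, 69.00).
ΣA = 3540.00 mm²
ΣAX̄ = (1560.00)(55.00) + (1980.00)(55.00) = 194700.00 mm³
ΣAȲ = (1560.00)(30.00) + (1980.00)(69.00) = 183420.00 mm³
X̄ = 194700.00 / 3540.00 = 55.00 mm
Ȳ = 183420.00 / 3540.00 = 51.81 mm

X̄ = 55.00 mm, Ȳ = 51.81 mm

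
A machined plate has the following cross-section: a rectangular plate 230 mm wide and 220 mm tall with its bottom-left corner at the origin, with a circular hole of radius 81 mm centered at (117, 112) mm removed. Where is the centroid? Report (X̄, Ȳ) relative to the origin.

plate: A = 230 × 220 = 50600.00, centroid at (115.00, 110.00).
hole: A = −π·81² = -20611.99, centroid at (117.00, 112.00).
ΣA = 29988.01 mm², ΣAX̄ = 3407397.24 mm³, ΣAȲ = 3257457.19 mm³.
X̄ = 3407397.24/29988.01 = 113.63 mm; Ȳ = 3257457.19/29988.01 = 108.63 mm.

X̄ = 113.63 mm, Ȳ = 108.63 mm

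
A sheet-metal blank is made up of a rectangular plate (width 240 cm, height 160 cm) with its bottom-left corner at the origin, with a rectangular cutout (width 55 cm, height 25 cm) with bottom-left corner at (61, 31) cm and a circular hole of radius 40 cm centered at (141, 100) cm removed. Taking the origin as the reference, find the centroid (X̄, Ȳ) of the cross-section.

X̄ = 118.05 cm, Ȳ = 78.43 cm

Part | A | x̄ᵢ | ȳᵢ | A·x̄ᵢ | A·ȳᵢ
plate | 38400.00 | 120.00 | 80.00 | 4608000.00 | 3072000.00
hole 1 | -1375.00 | 88.50 | 43.50 | -121687.50 | -59812.50
hole 2 | -5026.55 | 141.00 | 100.00 | -708743.30 | -502654.82
Σ | 31998.45 |  |  | 3777569.20 | 2509532.68
X̄ = 3777569.20 / 31998.45 = 118.05 cm
Ȳ = 2509532.68 / 31998.45 = 78.43 cm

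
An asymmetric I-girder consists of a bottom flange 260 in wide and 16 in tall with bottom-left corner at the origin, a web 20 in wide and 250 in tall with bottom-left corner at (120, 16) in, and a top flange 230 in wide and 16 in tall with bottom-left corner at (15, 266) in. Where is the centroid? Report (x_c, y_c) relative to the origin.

bottom flange: A = 260 × 16 = 4160.00, centroid at (130.00, 8.00).
web: A = 20 × 250 = 5000.00, centroid at (130.00, 141.00).
top flange: A = 230 × 16 = 3680.00, centroid at (130.00, 274.00).
ΣA = 12840.00 in², ΣAx_c = 1669200.00 in³, ΣAy_c = 1746600.00 in³.
x_c = 1669200.00/12840.00 = 130.00 in; y_c = 1746600.00/12840.00 = 136.03 in.

x_c = 130.00 in, y_c = 136.03 in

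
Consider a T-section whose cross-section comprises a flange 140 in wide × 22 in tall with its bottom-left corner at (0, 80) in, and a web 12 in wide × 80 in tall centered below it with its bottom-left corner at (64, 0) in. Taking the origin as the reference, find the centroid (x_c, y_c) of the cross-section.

x_c = 70.00 in, y_c = 78.88 in

web: A = 12 × 80 = 960.00, centroid at (70.00, 40.00).
flange: A = 140 × 22 = 3080.00, centroid at (70.00, 91.00).
ΣA = 4040.00 in², ΣAx_c = 282800.00 in³, ΣAy_c = 318680.00 in³.
x_c = 282800.00/4040.00 = 70.00 in; y_c = 318680.00/4040.00 = 78.88 in.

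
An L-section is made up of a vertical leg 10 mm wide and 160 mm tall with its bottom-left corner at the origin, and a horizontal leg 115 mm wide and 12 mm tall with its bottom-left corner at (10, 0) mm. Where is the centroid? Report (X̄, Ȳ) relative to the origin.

Part | A | x̄ᵢ | ȳᵢ | A·x̄ᵢ | A·ȳᵢ
vertical leg | 1600.00 | 5.00 | 80.00 | 8000.00 | 128000.00
horizontal leg | 1380.00 | 67.50 | 6.00 | 93150.00 | 8280.00
Σ | 2980.00 |  |  | 101150.00 | 136280.00
X̄ = 101150.00 / 2980.00 = 33.94 mm
Ȳ = 136280.00 / 2980.00 = 45.73 mm

X̄ = 33.94 mm, Ȳ = 45.73 mm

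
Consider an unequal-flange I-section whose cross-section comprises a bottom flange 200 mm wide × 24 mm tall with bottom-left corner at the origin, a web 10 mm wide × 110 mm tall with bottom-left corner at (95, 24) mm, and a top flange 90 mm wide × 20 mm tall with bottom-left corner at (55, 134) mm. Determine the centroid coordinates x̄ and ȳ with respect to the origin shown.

x̄ = 100.00 mm, ȳ = 52.43 mm

Part | A | x̄ᵢ | ȳᵢ | A·x̄ᵢ | A·ȳᵢ
bottom flange | 4800.00 | 100.00 | 12.00 | 480000.00 | 57600.00
web | 1100.00 | 100.00 | 79.00 | 110000.00 | 86900.00
top flange | 1800.00 | 100.00 | 144.00 | 180000.00 | 259200.00
Σ | 7700.00 |  |  | 770000.00 | 403700.00
x̄ = 770000.00 / 7700.00 = 100.00 mm
ȳ = 403700.00 / 7700.00 = 52.43 mm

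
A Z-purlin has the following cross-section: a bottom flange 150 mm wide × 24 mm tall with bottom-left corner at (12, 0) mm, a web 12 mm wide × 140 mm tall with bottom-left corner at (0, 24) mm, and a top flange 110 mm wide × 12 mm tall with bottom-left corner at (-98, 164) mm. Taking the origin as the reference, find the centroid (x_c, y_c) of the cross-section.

x_c = 40.38 mm, y_c = 64.47 mm

bottom flange: A = 150 × 24 = 3600.00, centroid at (87.00, 12.00).
web: A = 12 × 140 = 1680.00, centroid at (6.00, 94.00).
top flange: A = 110 × 12 = 1320.00, centroid at (-43.00, 170.00).
ΣA = 6600.00 mm², ΣAx_c = 266520.00 mm³, ΣAy_c = 425520.00 mm³.
x_c = 266520.00/6600.00 = 40.38 mm; y_c = 425520.00/6600.00 = 64.47 mm.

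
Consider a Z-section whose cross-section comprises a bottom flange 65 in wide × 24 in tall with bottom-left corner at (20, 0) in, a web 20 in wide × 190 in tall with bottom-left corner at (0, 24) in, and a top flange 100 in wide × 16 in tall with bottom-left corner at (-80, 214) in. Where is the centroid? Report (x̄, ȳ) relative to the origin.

bottom flange: A = 65 × 24 = 1560.00, centroid at (52.50, 12.00).
web: A = 20 × 190 = 3800.00, centroid at (10.00, 119.00).
top flange: A = 100 × 16 = 1600.00, centroid at (-30.00, 222.00).
ΣA = 6960.00 in²
ΣAx̄ = (1560.00)(52.50) + (3800.00)(10.00) + (1600.00)(-30.00) = 71900.00 in³
ΣAȳ = (1560.00)(12.00) + (3800.00)(119.00) + (1600.00)(222.00) = 826120.00 in³
x̄ = 71900.00 / 6960.00 = 10.33 in
ȳ = 826120.00 / 6960.00 = 118.70 in

x̄ = 10.33 in, ȳ = 118.70 in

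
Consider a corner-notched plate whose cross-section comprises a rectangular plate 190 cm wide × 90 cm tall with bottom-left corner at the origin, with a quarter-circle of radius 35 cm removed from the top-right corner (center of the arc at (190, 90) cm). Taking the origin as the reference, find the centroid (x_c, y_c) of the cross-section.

plate: A = 190 × 90 = 17100.00, centroid at (95.00, 45.00).
removed quarter-circle: A = −¼π·35² = -962.11, centroid at (175.15, 75.15).
ΣA = 16137.89 cm²
ΣAx_c = (17100.00)(95.00) + (-962.11)(175.15) = 1455990.24 cm³
ΣAy_c = (17100.00)(45.00) + (-962.11)(75.15) = 697201.52 cm³
x_c = 1455990.24 / 16137.89 = 90.22 cm
y_c = 697201.52 / 16137.89 = 43.20 cm

x_c = 90.22 cm, y_c = 43.20 cm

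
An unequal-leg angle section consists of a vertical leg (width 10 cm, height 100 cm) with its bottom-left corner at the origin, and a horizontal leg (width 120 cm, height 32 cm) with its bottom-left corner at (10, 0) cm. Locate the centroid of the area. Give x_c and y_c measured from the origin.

x_c = 56.57 cm, y_c = 23.02 cm

Part | A | x̄ᵢ | ȳᵢ | A·x̄ᵢ | A·ȳᵢ
vertical leg | 1000.00 | 5.00 | 50.00 | 5000.00 | 50000.00
horizontal leg | 3840.00 | 70.00 | 16.00 | 268800.00 | 61440.00
Σ | 4840.00 |  |  | 273800.00 | 111440.00
x_c = 273800.00 / 4840.00 = 56.57 cm
y_c = 111440.00 / 4840.00 = 23.02 cm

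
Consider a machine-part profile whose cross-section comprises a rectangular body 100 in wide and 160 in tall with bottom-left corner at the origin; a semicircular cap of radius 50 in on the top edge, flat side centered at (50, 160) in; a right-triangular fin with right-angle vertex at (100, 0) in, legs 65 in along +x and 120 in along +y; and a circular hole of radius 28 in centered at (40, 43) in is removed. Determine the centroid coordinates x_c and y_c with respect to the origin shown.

rectangular body: A = 100 × 160 = 16000.00, centroid at (50.00, 80.00).
semicircular top: A = ½π·50² = 3926.99, centroid at (50.00, 181.22).
triangular fin: A = ½·65·120 = 3900.00, centroid at (121.67, 40.00).
hole: A = −π·28² = -2463.01, centroid at (40.00, 43.00).
ΣA = 21363.98 in²
ΣAx_c = (16000.00)(50.00) + (3926.99)(50.00) + (3900.00)(121.67) + (-2463.01)(40.00) = 1372329.20 in³
ΣAy_c = (16000.00)(80.00) + (3926.99)(181.22) + (3900.00)(40.00) + (-2463.01)(43.00) = 2041742.49 in³
x_c = 1372329.20 / 21363.98 = 64.24 in
y_c = 2041742.49 / 21363.98 = 95.57 in

x_c = 64.24 in, y_c = 95.57 in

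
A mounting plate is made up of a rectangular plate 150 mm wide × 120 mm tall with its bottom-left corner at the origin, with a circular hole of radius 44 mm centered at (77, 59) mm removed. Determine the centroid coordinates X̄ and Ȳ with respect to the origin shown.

Part | A | x̄ᵢ | ȳᵢ | A·x̄ᵢ | A·ȳᵢ
plate | 18000.00 | 75.00 | 60.00 | 1350000.00 | 1080000.00
hole | -6082.12 | 77.00 | 59.00 | -468323.50 | -358845.28
Σ | 11917.88 |  |  | 881676.50 | 721154.72
X̄ = 881676.50 / 11917.88 = 73.98 mm
Ȳ = 721154.72 / 11917.88 = 60.51 mm

X̄ = 73.98 mm, Ȳ = 60.51 mm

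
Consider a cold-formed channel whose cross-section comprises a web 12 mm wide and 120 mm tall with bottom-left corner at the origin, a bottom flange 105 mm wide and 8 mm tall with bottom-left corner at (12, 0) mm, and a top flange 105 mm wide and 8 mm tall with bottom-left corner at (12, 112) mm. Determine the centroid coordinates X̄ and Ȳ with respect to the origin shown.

X̄ = 37.50 mm, Ȳ = 60.00 mm

web: A = 12 × 120 = 1440.00, centroid at (6.00, 60.00).
bottom flange: A = 105 × 8 = 840.00, centroid at (64.50, 4.00).
top flange: A = 105 × 8 = 840.00, centroid at (64.50, 116.00).
ΣA = 3120.00 mm²
ΣAX̄ = (1440.00)(6.00) + (840.00)(64.50) + (840.00)(64.50) = 117000.00 mm³
ΣAȲ = (1440.00)(60.00) + (840.00)(4.00) + (840.00)(116.00) = 187200.00 mm³
X̄ = 117000.00 / 3120.00 = 37.50 mm
Ȳ = 187200.00 / 3120.00 = 60.00 mm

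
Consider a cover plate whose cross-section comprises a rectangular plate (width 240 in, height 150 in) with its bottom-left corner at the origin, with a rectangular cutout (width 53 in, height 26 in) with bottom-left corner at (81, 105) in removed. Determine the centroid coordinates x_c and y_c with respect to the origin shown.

plate: A = 240 × 150 = 36000.00, centroid at (120.00, 75.00).
hole: A = −(53 × 26) = -1378.00, centroid at (107.50, 118.00).
ΣA = 34622.00 in², ΣAx_c = 4171865.00 in³, ΣAy_c = 2537396.00 in³.
x_c = 4171865.00/34622.00 = 120.50 in; y_c = 2537396.00/34622.00 = 73.29 in.

x_c = 120.50 in, y_c = 73.29 in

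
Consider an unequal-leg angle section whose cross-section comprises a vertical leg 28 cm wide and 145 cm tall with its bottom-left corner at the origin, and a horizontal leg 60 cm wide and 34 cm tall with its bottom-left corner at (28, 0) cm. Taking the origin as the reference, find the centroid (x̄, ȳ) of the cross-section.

x̄ = 28.71 cm, ȳ = 53.94 cm

vertical leg: A = 28 × 145 = 4060.00, centroid at (14.00, 72.50).
horizontal leg: A = 60 × 34 = 2040.00, centroid at (58.00, 17.00).
ΣA = 6100.00 cm², ΣAx̄ = 175160.00 cm³, ΣAȳ = 329030.00 cm³.
x̄ = 175160.00/6100.00 = 28.71 cm; ȳ = 329030.00/6100.00 = 53.94 cm.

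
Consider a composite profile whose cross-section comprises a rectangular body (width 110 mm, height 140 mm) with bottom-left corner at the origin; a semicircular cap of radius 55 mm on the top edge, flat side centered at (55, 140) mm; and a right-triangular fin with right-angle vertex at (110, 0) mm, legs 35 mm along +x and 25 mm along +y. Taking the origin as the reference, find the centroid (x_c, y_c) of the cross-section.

x_c = 56.42 mm, y_c = 90.23 mm

rectangular body: A = 110 × 140 = 15400.00, centroid at (55.00, 70.00).
semicircular top: A = ½π·55² = 4751.66, centroid at (55.00, 163.34).
triangular fin: A = ½·35·25 = 437.50, centroid at (121.67, 8.33).
ΣA = 20589.16 mm², ΣAx_c = 1161570.41 mm³, ΣAy_c = 1857794.74 mm³.
x_c = 1161570.41/20589.16 = 56.42 mm; y_c = 1857794.74/20589.16 = 90.23 mm.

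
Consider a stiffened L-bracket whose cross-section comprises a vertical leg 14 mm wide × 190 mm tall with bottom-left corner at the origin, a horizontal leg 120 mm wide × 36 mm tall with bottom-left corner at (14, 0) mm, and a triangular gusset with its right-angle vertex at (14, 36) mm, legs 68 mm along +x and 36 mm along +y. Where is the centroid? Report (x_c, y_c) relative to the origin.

Part | A | x̄ᵢ | ȳᵢ | A·x̄ᵢ | A·ȳᵢ
vertical leg | 2660.00 | 7.00 | 95.00 | 18620.00 | 252700.00
horizontal leg | 4320.00 | 74.00 | 18.00 | 319680.00 | 77760.00
gusset | 1224.00 | 36.67 | 48.00 | 44880.00 | 58752.00
Σ | 8204.00 |  |  | 383180.00 | 389212.00
x_c = 383180.00 / 8204.00 = 46.71 mm
y_c = 389212.00 / 8204.00 = 47.44 mm

x_c = 46.71 mm, y_c = 47.44 mm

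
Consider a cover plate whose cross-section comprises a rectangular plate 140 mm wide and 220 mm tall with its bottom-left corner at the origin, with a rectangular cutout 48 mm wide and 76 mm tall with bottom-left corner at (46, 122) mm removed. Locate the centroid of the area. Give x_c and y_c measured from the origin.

x_c = 70.00 mm, y_c = 103.28 mm

Part | A | x̄ᵢ | ȳᵢ | A·x̄ᵢ | A·ȳᵢ
plate | 30800.00 | 70.00 | 110.00 | 2156000.00 | 3388000.00
hole | -3648.00 | 70.00 | 160.00 | -255360.00 | -583680.00
Σ | 27152.00 |  |  | 1900640.00 | 2804320.00
x_c = 1900640.00 / 27152.00 = 70.00 mm
y_c = 2804320.00 / 27152.00 = 103.28 mm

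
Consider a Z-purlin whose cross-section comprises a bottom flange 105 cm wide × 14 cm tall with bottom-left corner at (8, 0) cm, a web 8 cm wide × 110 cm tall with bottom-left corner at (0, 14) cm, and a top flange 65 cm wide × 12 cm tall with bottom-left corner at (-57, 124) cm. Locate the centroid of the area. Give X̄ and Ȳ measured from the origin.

bottom flange: A = 105 × 14 = 1470.00, centroid at (60.50, 7.00).
web: A = 8 × 110 = 880.00, centroid at (4.00, 69.00).
top flange: A = 65 × 12 = 780.00, centroid at (-24.50, 130.00).
ΣA = 3130.00 cm², ΣAX̄ = 73345.00 cm³, ΣAȲ = 172410.00 cm³.
X̄ = 73345.00/3130.00 = 23.43 cm; Ȳ = 172410.00/3130.00 = 55.08 cm.

X̄ = 23.43 cm, Ȳ = 55.08 cm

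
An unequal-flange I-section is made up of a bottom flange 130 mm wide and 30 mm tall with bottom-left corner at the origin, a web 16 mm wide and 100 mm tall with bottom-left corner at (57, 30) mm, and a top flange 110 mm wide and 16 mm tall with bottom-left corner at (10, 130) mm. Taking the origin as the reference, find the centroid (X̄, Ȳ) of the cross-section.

bottom flange: A = 130 × 30 = 3900.00, centroid at (65.00, 15.00).
web: A = 16 × 100 = 1600.00, centroid at (65.00, 80.00).
top flange: A = 110 × 16 = 1760.00, centroid at (65.00, 138.00).
ΣA = 7260.00 mm², ΣAX̄ = 471900.00 mm³, ΣAȲ = 429380.00 mm³.
X̄ = 471900.00/7260.00 = 65.00 mm; Ȳ = 429380.00/7260.00 = 59.14 mm.

X̄ = 65.00 mm, Ȳ = 59.14 mm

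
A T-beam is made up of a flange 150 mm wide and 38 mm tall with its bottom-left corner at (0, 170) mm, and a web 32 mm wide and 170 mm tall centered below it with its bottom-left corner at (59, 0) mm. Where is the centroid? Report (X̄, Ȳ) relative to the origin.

X̄ = 75.00 mm, Ȳ = 138.21 mm

web: A = 32 × 170 = 5440.00, centroid at (75.00, 85.00).
flange: A = 150 × 38 = 5700.00, centroid at (75.00, 189.00).
ΣA = 11140.00 mm²
ΣAX̄ = (5440.00)(75.00) + (5700.00)(75.00) = 835500.00 mm³
ΣAȲ = (5440.00)(85.00) + (5700.00)(189.00) = 1539700.00 mm³
X̄ = 835500.00 / 11140.00 = 75.00 mm
Ȳ = 1539700.00 / 11140.00 = 138.21 mm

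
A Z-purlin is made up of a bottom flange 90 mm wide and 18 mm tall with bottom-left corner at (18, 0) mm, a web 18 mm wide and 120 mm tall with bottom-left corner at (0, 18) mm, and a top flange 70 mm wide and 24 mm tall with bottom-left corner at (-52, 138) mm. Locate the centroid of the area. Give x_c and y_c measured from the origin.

x_c = 17.02 mm, y_c = 79.68 mm

bottom flange: A = 90 × 18 = 1620.00, centroid at (63.00, 9.00).
web: A = 18 × 120 = 2160.00, centroid at (9.00, 78.00).
top flange: A = 70 × 24 = 1680.00, centroid at (-17.00, 150.00).
ΣA = 5460.00 mm²
ΣAx_c = (1620.00)(63.00) + (2160.00)(9.00) + (1680.00)(-17.00) = 92940.00 mm³
ΣAy_c = (1620.00)(9.00) + (2160.00)(78.00) + (1680.00)(150.00) = 435060.00 mm³
x_c = 92940.00 / 5460.00 = 17.02 mm
y_c = 435060.00 / 5460.00 = 79.68 mm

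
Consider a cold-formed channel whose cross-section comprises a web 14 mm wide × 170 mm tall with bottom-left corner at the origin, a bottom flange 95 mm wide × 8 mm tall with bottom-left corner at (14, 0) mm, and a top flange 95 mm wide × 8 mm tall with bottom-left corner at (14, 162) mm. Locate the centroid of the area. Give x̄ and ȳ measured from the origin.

x̄ = 28.24 mm, ȳ = 85.00 mm

web: A = 14 × 170 = 2380.00, centroid at (7.00, 85.00).
bottom flange: A = 95 × 8 = 760.00, centroid at (61.50, 4.00).
top flange: A = 95 × 8 = 760.00, centroid at (61.50, 166.00).
ΣA = 3900.00 mm², ΣAx̄ = 110140.00 mm³, ΣAȳ = 331500.00 mm³.
x̄ = 110140.00/3900.00 = 28.24 mm; ȳ = 331500.00/3900.00 = 85.00 mm.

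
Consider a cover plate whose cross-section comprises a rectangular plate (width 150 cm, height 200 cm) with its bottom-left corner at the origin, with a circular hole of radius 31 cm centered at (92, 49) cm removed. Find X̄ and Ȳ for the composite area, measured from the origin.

X̄ = 73.10 cm, Ȳ = 105.71 cm

plate: A = 150 × 200 = 30000.00, centroid at (75.00, 100.00).
hole: A = −π·31² = -3019.07, centroid at (92.00, 49.00).
ΣA = 26980.93 cm²
ΣAX̄ = (30000.00)(75.00) + (-3019.07)(92.00) = 1972245.51 cm³
ΣAȲ = (30000.00)(100.00) + (-3019.07)(49.00) = 2852065.54 cm³
X̄ = 1972245.51 / 26980.93 = 73.10 cm
Ȳ = 2852065.54 / 26980.93 = 105.71 cm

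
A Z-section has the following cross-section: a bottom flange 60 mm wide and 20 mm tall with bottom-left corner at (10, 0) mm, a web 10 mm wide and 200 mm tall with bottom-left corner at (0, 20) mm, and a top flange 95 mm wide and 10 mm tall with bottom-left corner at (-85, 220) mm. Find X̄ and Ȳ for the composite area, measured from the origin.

X̄ = 5.39 mm, Ȳ = 112.23 mm

Part | A | x̄ᵢ | ȳᵢ | A·x̄ᵢ | A·ȳᵢ
bottom flange | 1200.00 | 40.00 | 10.00 | 48000.00 | 12000.00
web | 2000.00 | 5.00 | 120.00 | 10000.00 | 240000.00
top flange | 950.00 | -37.50 | 225.00 | -35625.00 | 213750.00
Σ | 4150.00 |  |  | 22375.00 | 465750.00
X̄ = 22375.00 / 4150.00 = 5.39 mm
Ȳ = 465750.00 / 4150.00 = 112.23 mm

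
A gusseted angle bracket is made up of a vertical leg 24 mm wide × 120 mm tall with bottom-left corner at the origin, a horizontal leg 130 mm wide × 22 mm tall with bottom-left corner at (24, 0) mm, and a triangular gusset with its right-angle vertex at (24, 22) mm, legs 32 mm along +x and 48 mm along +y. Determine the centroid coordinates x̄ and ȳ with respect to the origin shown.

x̄ = 48.51 mm, ȳ = 35.87 mm

vertical leg: A = 24 × 120 = 2880.00, centroid at (12.00, 60.00).
horizontal leg: A = 130 × 22 = 2860.00, centroid at (89.00, 11.00).
gusset: A = ½·32·48 = 768.00, centroid at (34.67, 38.00).
ΣA = 6508.00 mm², ΣAx̄ = 315724.00 mm³, ΣAȳ = 233444.00 mm³.
x̄ = 315724.00/6508.00 = 48.51 mm; ȳ = 233444.00/6508.00 = 35.87 mm.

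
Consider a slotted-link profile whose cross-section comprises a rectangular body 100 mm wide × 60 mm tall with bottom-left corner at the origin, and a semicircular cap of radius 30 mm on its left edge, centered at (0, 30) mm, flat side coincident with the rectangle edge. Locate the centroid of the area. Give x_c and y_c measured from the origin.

x_c = 38.04 mm, y_c = 30.00 mm

rectangular body: A = 100 × 60 = 6000.00, centroid at (50.00, 30.00).
semicircular end: A = ½π·30² = 1413.72, centroid at (-12.73, 30.00).
ΣA = 7413.72 mm², ΣAx_c = 282000.00 mm³, ΣAy_c = 222411.50 mm³.
x_c = 282000.00/7413.72 = 38.04 mm; y_c = 222411.50/7413.72 = 30.00 mm.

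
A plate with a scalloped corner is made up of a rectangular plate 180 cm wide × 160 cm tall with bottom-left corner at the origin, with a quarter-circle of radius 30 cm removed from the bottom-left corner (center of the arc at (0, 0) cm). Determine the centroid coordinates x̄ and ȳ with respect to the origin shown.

x̄ = 91.94 cm, ȳ = 81.69 cm

Part | A | x̄ᵢ | ȳᵢ | A·x̄ᵢ | A·ȳᵢ
plate | 28800.00 | 90.00 | 80.00 | 2592000.00 | 2304000.00
removed quarter-circle | -706.86 | 12.73 | 12.73 | -9000.00 | -9000.00
Σ | 28093.14 |  |  | 2583000.00 | 2295000.00
x̄ = 2583000.00 / 28093.14 = 91.94 cm
ȳ = 2295000.00 / 28093.14 = 81.69 cm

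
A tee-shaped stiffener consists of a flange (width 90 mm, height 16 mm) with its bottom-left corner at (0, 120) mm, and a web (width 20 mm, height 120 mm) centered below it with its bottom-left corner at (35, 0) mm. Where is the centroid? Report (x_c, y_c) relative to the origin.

web: A = 20 × 120 = 2400.00, centroid at (45.00, 60.00).
flange: A = 90 × 16 = 1440.00, centroid at (45.00, 128.00).
ΣA = 3840.00 mm²
ΣAx_c = (2400.00)(45.00) + (1440.00)(45.00) = 172800.00 mm³
ΣAy_c = (2400.00)(60.00) + (1440.00)(128.00) = 328320.00 mm³
x_c = 172800.00 / 3840.00 = 45.00 mm
y_c = 328320.00 / 3840.00 = 85.50 mm

x_c = 45.00 mm, y_c = 85.50 mm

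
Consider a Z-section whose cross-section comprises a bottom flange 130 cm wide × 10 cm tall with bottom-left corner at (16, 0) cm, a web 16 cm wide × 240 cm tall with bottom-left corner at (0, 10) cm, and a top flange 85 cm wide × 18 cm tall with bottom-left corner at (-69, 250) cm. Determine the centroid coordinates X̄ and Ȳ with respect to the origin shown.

Part | A | x̄ᵢ | ȳᵢ | A·x̄ᵢ | A·ȳᵢ
bottom flange | 1300.00 | 81.00 | 5.00 | 105300.00 | 6500.00
web | 3840.00 | 8.00 | 130.00 | 30720.00 | 499200.00
top flange | 1530.00 | -26.50 | 259.00 | -40545.00 | 396270.00
Σ | 6670.00 |  |  | 95475.00 | 901970.00
X̄ = 95475.00 / 6670.00 = 14.31 cm
Ȳ = 901970.00 / 6670.00 = 135.23 cm

X̄ = 14.31 cm, Ȳ = 135.23 cm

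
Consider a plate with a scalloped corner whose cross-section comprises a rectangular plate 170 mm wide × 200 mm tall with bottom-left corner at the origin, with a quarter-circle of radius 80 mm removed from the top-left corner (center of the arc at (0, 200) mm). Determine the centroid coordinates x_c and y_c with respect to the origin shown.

x_c = 93.86 mm, y_c = 88.54 mm

plate: A = 170 × 200 = 34000.00, centroid at (85.00, 100.00).
removed quarter-circle: A = −¼π·80² = -5026.55, centroid at (33.95, 166.05).
ΣA = 28973.45 mm², ΣAx_c = 2719333.33 mm³, ΣAy_c = 2565357.02 mm³.
x_c = 2719333.33/28973.45 = 93.86 mm; y_c = 2565357.02/28973.45 = 88.54 mm.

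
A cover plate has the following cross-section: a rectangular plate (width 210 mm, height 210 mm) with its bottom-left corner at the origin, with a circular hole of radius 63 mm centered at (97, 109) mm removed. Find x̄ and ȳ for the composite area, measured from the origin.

plate: A = 210 × 210 = 44100.00, centroid at (105.00, 105.00).
hole: A = −π·63² = -12468.98, centroid at (97.00, 109.00).
ΣA = 31631.02 mm², ΣAx̄ = 3421008.82 mm³, ΣAȳ = 3271381.04 mm³.
x̄ = 3421008.82/31631.02 = 108.15 mm; ȳ = 3271381.04/31631.02 = 103.42 mm.

x̄ = 108.15 mm, ȳ = 103.42 mm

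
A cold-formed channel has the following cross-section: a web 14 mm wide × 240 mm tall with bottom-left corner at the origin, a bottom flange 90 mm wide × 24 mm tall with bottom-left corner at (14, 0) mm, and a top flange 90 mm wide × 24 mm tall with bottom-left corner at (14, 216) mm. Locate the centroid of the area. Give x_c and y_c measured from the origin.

x_c = 36.25 mm, y_c = 120.00 mm

Part | A | x̄ᵢ | ȳᵢ | A·x̄ᵢ | A·ȳᵢ
web | 3360.00 | 7.00 | 120.00 | 23520.00 | 403200.00
bottom flange | 2160.00 | 59.00 | 12.00 | 127440.00 | 25920.00
top flange | 2160.00 | 59.00 | 228.00 | 127440.00 | 492480.00
Σ | 7680.00 |  |  | 278400.00 | 921600.00
x_c = 278400.00 / 7680.00 = 36.25 mm
y_c = 921600.00 / 7680.00 = 120.00 mm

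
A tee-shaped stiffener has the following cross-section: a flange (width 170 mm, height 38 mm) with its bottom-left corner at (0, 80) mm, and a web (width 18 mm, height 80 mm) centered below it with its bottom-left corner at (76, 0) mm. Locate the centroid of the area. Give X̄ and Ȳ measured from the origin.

X̄ = 85.00 mm, Ȳ = 88.25 mm

web: A = 18 × 80 = 1440.00, centroid at (85.00, 40.00).
flange: A = 170 × 38 = 6460.00, centroid at (85.00, 99.00).
ΣA = 7900.00 mm²
ΣAX̄ = (1440.00)(85.00) + (6460.00)(85.00) = 671500.00 mm³
ΣAȲ = (1440.00)(40.00) + (6460.00)(99.00) = 697140.00 mm³
X̄ = 671500.00 / 7900.00 = 85.00 mm
Ȳ = 697140.00 / 7900.00 = 88.25 mm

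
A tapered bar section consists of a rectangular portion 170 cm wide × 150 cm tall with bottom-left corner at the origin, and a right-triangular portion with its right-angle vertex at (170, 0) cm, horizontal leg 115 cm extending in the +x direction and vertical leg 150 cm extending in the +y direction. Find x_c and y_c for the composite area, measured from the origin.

x_c = 116.17 cm, y_c = 68.68 cm

Part | A | x̄ᵢ | ȳᵢ | A·x̄ᵢ | A·ȳᵢ
rectangular portion | 25500.00 | 85.00 | 75.00 | 2167500.00 | 1912500.00
triangular portion | 8625.00 | 208.33 | 50.00 | 1796875.00 | 431250.00
Σ | 34125.00 |  |  | 3964375.00 | 2343750.00
x_c = 3964375.00 / 34125.00 = 116.17 cm
y_c = 2343750.00 / 34125.00 = 68.68 cm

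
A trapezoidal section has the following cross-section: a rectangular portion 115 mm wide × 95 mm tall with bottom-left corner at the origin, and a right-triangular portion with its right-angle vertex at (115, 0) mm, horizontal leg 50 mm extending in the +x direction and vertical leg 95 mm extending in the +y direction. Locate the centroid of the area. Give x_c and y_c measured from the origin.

x_c = 70.74 mm, y_c = 44.67 mm

rectangular portion: A = 115 × 95 = 10925.00, centroid at (57.50, 47.50).
triangular portion: A = ½·50·95 = 2375.00, centroid at (131.67, 31.67).
ΣA = 13300.00 mm², ΣAx_c = 940895.83 mm³, ΣAy_c = 594145.83 mm³.
x_c = 940895.83/13300.00 = 70.74 mm; y_c = 594145.83/13300.00 = 44.67 mm.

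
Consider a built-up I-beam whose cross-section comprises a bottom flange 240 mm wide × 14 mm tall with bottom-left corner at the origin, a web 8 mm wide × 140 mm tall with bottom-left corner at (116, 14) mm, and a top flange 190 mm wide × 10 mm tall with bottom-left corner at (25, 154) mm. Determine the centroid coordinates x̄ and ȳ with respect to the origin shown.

x̄ = 120.00 mm, ȳ = 65.78 mm

Part | A | x̄ᵢ | ȳᵢ | A·x̄ᵢ | A·ȳᵢ
bottom flange | 3360.00 | 120.00 | 7.00 | 403200.00 | 23520.00
web | 1120.00 | 120.00 | 84.00 | 134400.00 | 94080.00
top flange | 1900.00 | 120.00 | 159.00 | 228000.00 | 302100.00
Σ | 6380.00 |  |  | 765600.00 | 419700.00
x̄ = 765600.00 / 6380.00 = 120.00 mm
ȳ = 419700.00 / 6380.00 = 65.78 mm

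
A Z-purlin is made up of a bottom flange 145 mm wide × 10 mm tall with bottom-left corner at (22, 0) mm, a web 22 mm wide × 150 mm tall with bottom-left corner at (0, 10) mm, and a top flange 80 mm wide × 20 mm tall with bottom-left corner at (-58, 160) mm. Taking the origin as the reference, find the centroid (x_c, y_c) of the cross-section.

bottom flange: A = 145 × 10 = 1450.00, centroid at (94.50, 5.00).
web: A = 22 × 150 = 3300.00, centroid at (11.00, 85.00).
top flange: A = 80 × 20 = 1600.00, centroid at (-18.00, 170.00).
ΣA = 6350.00 mm²
ΣAx_c = (1450.00)(94.50) + (3300.00)(11.00) + (1600.00)(-18.00) = 144525.00 mm³
ΣAy_c = (1450.00)(5.00) + (3300.00)(85.00) + (1600.00)(170.00) = 559750.00 mm³
x_c = 144525.00 / 6350.00 = 22.76 mm
y_c = 559750.00 / 6350.00 = 88.15 mm

x_c = 22.76 mm, y_c = 88.15 mm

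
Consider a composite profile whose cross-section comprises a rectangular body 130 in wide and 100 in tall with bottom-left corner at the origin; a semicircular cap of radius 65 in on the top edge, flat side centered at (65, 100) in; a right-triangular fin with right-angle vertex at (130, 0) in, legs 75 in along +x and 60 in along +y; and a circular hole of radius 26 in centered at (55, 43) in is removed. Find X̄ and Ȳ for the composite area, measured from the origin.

X̄ = 76.32 in, Ȳ = 73.39 in

rectangular body: A = 130 × 100 = 13000.00, centroid at (65.00, 50.00).
semicircular top: A = ½π·65² = 6636.61, centroid at (65.00, 127.59).
triangular fin: A = ½·75·60 = 2250.00, centroid at (155.00, 20.00).
hole: A = −π·26² = -2123.72, centroid at (55.00, 43.00).
ΣA = 19762.90 in²
ΣAX̄ = (13000.00)(65.00) + (6636.61)(65.00) + (2250.00)(155.00) + (-2123.72)(55.00) = 1508325.53 in³
ΣAȲ = (13000.00)(50.00) + (6636.61)(127.59) + (2250.00)(20.00) + (-2123.72)(43.00) = 1450424.97 in³
X̄ = 1508325.53 / 19762.90 = 76.32 in
Ȳ = 1450424.97 / 19762.90 = 73.39 in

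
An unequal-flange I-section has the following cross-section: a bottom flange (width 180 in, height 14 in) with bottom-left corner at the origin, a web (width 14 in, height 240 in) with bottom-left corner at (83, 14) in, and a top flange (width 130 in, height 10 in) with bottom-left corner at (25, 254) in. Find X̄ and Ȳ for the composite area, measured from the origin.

Part | A | x̄ᵢ | ȳᵢ | A·x̄ᵢ | A·ȳᵢ
bottom flange | 2520.00 | 90.00 | 7.00 | 226800.00 | 17640.00
web | 3360.00 | 90.00 | 134.00 | 302400.00 | 450240.00
top flange | 1300.00 | 90.00 | 259.00 | 117000.00 | 336700.00
Σ | 7180.00 |  |  | 646200.00 | 804580.00
X̄ = 646200.00 / 7180.00 = 90.00 in
Ȳ = 804580.00 / 7180.00 = 112.06 in

X̄ = 90.00 in, Ȳ = 112.06 in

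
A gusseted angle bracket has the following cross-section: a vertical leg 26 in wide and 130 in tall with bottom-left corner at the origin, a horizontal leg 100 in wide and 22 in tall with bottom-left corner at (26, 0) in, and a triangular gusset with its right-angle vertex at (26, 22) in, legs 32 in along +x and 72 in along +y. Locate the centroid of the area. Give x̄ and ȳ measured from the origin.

vertical leg: A = 26 × 130 = 3380.00, centroid at (13.00, 65.00).
horizontal leg: A = 100 × 22 = 2200.00, centroid at (76.00, 11.00).
gusset: A = ½·32·72 = 1152.00, centroid at (36.67, 46.00).
ΣA = 6732.00 in²
ΣAx̄ = (3380.00)(13.00) + (2200.00)(76.00) + (1152.00)(36.67) = 253380.00 in³
ΣAȳ = (3380.00)(65.00) + (2200.00)(11.00) + (1152.00)(46.00) = 296892.00 in³
x̄ = 253380.00 / 6732.00 = 37.64 in
ȳ = 296892.00 / 6732.00 = 44.10 in

x̄ = 37.64 in, ȳ = 44.10 in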